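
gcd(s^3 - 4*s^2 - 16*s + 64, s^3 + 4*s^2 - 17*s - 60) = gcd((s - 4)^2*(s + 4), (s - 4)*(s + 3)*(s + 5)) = s - 4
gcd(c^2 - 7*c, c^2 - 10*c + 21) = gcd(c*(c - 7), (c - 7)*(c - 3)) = c - 7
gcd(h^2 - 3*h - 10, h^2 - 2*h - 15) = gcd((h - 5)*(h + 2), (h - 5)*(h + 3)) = h - 5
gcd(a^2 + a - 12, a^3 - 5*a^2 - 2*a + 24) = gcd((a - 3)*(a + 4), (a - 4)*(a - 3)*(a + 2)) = a - 3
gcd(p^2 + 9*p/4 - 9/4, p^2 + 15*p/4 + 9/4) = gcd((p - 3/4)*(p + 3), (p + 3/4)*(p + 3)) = p + 3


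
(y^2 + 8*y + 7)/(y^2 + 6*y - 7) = (y + 1)/(y - 1)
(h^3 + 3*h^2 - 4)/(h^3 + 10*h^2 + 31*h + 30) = (h^2 + h - 2)/(h^2 + 8*h + 15)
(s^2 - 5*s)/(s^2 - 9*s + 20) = s/(s - 4)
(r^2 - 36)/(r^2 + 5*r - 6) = (r - 6)/(r - 1)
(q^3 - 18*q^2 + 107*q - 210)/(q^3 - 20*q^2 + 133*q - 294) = (q - 5)/(q - 7)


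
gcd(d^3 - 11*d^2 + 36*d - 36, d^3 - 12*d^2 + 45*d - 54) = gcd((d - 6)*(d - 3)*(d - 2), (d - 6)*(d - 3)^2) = d^2 - 9*d + 18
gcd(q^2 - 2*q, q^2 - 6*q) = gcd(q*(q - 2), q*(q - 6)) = q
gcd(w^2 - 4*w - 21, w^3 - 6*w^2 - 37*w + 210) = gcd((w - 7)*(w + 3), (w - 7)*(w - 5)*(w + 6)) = w - 7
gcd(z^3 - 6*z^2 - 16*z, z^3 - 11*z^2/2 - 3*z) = z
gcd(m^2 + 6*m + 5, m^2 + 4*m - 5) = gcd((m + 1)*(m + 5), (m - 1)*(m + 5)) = m + 5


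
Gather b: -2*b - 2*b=-4*b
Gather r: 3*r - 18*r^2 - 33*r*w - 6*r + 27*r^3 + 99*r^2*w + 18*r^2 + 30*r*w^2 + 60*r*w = 27*r^3 + 99*r^2*w + r*(30*w^2 + 27*w - 3)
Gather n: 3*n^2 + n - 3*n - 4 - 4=3*n^2 - 2*n - 8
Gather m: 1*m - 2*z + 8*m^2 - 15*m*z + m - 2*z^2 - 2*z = 8*m^2 + m*(2 - 15*z) - 2*z^2 - 4*z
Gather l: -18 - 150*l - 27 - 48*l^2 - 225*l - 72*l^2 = -120*l^2 - 375*l - 45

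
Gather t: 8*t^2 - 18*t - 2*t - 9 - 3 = 8*t^2 - 20*t - 12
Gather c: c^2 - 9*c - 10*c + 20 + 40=c^2 - 19*c + 60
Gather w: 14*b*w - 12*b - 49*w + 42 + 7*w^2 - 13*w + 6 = -12*b + 7*w^2 + w*(14*b - 62) + 48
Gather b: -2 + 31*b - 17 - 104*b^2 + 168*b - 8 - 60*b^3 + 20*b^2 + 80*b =-60*b^3 - 84*b^2 + 279*b - 27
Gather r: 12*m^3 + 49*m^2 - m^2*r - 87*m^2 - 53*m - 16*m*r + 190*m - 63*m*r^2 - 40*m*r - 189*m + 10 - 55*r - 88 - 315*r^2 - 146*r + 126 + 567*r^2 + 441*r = 12*m^3 - 38*m^2 - 52*m + r^2*(252 - 63*m) + r*(-m^2 - 56*m + 240) + 48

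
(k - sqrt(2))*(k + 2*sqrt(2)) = k^2 + sqrt(2)*k - 4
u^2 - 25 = (u - 5)*(u + 5)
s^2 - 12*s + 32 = (s - 8)*(s - 4)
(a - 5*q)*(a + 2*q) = a^2 - 3*a*q - 10*q^2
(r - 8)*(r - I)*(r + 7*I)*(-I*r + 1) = -I*r^4 + 7*r^3 + 8*I*r^3 - 56*r^2 - I*r^2 + 7*r + 8*I*r - 56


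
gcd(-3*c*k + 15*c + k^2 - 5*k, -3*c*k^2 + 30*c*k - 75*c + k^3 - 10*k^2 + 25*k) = 3*c*k - 15*c - k^2 + 5*k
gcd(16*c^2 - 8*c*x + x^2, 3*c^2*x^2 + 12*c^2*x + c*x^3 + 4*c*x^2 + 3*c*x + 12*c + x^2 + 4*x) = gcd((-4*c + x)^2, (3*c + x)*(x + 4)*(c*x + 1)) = 1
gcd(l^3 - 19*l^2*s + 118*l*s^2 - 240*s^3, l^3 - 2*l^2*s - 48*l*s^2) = -l + 8*s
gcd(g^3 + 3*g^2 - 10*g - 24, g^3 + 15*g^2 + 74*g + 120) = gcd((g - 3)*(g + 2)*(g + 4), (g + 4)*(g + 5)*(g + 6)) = g + 4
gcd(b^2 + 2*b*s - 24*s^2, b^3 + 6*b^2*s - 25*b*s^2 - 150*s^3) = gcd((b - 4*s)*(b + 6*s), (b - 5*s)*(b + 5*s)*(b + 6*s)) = b + 6*s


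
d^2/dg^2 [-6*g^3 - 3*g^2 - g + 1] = -36*g - 6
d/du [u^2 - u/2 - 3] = 2*u - 1/2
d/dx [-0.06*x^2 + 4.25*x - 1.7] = 4.25 - 0.12*x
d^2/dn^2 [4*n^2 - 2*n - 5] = 8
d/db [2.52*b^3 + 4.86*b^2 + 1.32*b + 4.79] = 7.56*b^2 + 9.72*b + 1.32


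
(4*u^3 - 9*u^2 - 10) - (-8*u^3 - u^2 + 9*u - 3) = 12*u^3 - 8*u^2 - 9*u - 7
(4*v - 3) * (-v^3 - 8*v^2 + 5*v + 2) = -4*v^4 - 29*v^3 + 44*v^2 - 7*v - 6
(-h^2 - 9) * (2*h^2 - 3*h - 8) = -2*h^4 + 3*h^3 - 10*h^2 + 27*h + 72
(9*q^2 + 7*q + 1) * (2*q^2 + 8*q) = 18*q^4 + 86*q^3 + 58*q^2 + 8*q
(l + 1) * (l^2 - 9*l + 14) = l^3 - 8*l^2 + 5*l + 14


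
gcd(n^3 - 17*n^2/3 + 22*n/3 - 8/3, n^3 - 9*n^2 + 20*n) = n - 4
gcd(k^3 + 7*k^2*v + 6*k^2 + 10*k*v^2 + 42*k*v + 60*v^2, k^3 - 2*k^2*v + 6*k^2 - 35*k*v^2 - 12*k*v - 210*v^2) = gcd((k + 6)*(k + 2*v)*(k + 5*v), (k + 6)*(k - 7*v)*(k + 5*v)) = k^2 + 5*k*v + 6*k + 30*v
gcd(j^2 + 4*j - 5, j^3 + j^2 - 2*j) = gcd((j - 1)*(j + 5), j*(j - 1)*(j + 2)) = j - 1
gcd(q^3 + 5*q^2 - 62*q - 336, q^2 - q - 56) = q^2 - q - 56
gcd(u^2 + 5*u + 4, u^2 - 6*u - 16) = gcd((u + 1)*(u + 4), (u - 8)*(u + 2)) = 1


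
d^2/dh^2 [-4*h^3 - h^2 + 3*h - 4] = -24*h - 2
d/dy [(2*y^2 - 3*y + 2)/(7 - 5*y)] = (-10*y^2 + 28*y - 11)/(25*y^2 - 70*y + 49)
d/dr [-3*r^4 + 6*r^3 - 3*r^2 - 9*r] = -12*r^3 + 18*r^2 - 6*r - 9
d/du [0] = 0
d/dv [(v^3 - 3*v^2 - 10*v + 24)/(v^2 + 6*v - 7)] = (v^4 + 12*v^3 - 29*v^2 - 6*v - 74)/(v^4 + 12*v^3 + 22*v^2 - 84*v + 49)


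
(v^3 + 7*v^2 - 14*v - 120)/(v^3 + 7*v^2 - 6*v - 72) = (v^2 + v - 20)/(v^2 + v - 12)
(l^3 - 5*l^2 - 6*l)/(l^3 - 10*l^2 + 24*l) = (l + 1)/(l - 4)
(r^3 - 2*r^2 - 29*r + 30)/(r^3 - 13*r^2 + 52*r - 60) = (r^2 + 4*r - 5)/(r^2 - 7*r + 10)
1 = 1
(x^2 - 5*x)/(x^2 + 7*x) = (x - 5)/(x + 7)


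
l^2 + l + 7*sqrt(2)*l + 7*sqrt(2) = (l + 1)*(l + 7*sqrt(2))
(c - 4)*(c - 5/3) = c^2 - 17*c/3 + 20/3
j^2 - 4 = (j - 2)*(j + 2)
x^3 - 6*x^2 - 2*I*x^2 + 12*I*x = x*(x - 6)*(x - 2*I)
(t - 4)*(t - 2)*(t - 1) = t^3 - 7*t^2 + 14*t - 8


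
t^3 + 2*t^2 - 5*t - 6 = (t - 2)*(t + 1)*(t + 3)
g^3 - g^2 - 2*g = g*(g - 2)*(g + 1)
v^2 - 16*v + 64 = (v - 8)^2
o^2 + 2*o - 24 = (o - 4)*(o + 6)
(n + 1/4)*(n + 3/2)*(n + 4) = n^3 + 23*n^2/4 + 59*n/8 + 3/2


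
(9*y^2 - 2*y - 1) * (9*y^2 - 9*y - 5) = 81*y^4 - 99*y^3 - 36*y^2 + 19*y + 5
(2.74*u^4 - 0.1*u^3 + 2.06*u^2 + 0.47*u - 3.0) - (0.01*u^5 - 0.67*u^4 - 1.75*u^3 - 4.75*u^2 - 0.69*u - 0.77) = -0.01*u^5 + 3.41*u^4 + 1.65*u^3 + 6.81*u^2 + 1.16*u - 2.23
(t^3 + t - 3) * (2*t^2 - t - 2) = 2*t^5 - t^4 - 7*t^2 + t + 6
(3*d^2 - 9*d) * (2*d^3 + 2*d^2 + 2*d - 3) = 6*d^5 - 12*d^4 - 12*d^3 - 27*d^2 + 27*d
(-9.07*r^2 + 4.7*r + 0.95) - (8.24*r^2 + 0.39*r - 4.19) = -17.31*r^2 + 4.31*r + 5.14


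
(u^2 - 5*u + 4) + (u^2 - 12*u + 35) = 2*u^2 - 17*u + 39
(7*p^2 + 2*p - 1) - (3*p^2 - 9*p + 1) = 4*p^2 + 11*p - 2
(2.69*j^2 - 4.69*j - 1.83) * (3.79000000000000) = 10.1951*j^2 - 17.7751*j - 6.9357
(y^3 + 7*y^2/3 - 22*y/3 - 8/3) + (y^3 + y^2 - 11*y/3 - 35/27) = 2*y^3 + 10*y^2/3 - 11*y - 107/27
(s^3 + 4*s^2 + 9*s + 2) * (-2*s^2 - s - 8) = -2*s^5 - 9*s^4 - 30*s^3 - 45*s^2 - 74*s - 16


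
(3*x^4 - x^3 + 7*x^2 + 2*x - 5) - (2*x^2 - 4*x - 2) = 3*x^4 - x^3 + 5*x^2 + 6*x - 3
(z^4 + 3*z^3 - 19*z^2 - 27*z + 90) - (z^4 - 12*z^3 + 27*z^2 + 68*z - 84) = 15*z^3 - 46*z^2 - 95*z + 174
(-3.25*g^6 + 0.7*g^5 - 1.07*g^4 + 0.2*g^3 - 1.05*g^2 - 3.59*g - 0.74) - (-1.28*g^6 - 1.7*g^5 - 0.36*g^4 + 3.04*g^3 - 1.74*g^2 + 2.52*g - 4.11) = -1.97*g^6 + 2.4*g^5 - 0.71*g^4 - 2.84*g^3 + 0.69*g^2 - 6.11*g + 3.37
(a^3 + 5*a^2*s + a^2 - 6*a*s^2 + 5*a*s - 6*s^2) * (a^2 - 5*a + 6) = a^5 + 5*a^4*s - 4*a^4 - 6*a^3*s^2 - 20*a^3*s + a^3 + 24*a^2*s^2 + 5*a^2*s + 6*a^2 - 6*a*s^2 + 30*a*s - 36*s^2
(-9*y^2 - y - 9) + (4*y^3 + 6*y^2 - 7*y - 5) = 4*y^3 - 3*y^2 - 8*y - 14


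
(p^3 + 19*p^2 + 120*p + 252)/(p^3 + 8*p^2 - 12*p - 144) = (p + 7)/(p - 4)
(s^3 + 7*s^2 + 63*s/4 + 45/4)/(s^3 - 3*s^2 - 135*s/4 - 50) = (2*s^2 + 9*s + 9)/(2*s^2 - 11*s - 40)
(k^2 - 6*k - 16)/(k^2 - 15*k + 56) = (k + 2)/(k - 7)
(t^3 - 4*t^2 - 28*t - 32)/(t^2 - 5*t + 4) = (t^3 - 4*t^2 - 28*t - 32)/(t^2 - 5*t + 4)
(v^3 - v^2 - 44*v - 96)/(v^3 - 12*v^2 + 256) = (v + 3)/(v - 8)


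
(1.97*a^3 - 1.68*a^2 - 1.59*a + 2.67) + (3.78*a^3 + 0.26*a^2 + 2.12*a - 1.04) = 5.75*a^3 - 1.42*a^2 + 0.53*a + 1.63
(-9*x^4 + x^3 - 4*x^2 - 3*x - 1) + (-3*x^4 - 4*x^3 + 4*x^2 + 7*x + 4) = -12*x^4 - 3*x^3 + 4*x + 3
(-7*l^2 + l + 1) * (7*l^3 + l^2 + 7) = -49*l^5 + 8*l^3 - 48*l^2 + 7*l + 7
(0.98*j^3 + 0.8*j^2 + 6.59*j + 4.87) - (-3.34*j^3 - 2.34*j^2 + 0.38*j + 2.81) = 4.32*j^3 + 3.14*j^2 + 6.21*j + 2.06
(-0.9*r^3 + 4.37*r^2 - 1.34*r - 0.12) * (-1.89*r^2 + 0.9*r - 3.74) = 1.701*r^5 - 9.0693*r^4 + 9.8316*r^3 - 17.323*r^2 + 4.9036*r + 0.4488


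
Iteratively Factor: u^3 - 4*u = (u - 2)*(u^2 + 2*u) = (u - 2)*(u + 2)*(u)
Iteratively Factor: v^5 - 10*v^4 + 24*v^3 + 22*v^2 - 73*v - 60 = (v - 5)*(v^4 - 5*v^3 - v^2 + 17*v + 12) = (v - 5)*(v - 3)*(v^3 - 2*v^2 - 7*v - 4) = (v - 5)*(v - 4)*(v - 3)*(v^2 + 2*v + 1) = (v - 5)*(v - 4)*(v - 3)*(v + 1)*(v + 1)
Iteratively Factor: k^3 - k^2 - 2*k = (k - 2)*(k^2 + k) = k*(k - 2)*(k + 1)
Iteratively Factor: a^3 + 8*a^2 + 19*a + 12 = (a + 3)*(a^2 + 5*a + 4) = (a + 1)*(a + 3)*(a + 4)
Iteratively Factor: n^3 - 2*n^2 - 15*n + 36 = (n - 3)*(n^2 + n - 12) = (n - 3)^2*(n + 4)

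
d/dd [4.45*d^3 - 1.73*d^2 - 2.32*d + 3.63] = 13.35*d^2 - 3.46*d - 2.32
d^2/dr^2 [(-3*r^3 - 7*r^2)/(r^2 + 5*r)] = -80/(r^3 + 15*r^2 + 75*r + 125)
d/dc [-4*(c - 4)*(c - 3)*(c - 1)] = -12*c^2 + 64*c - 76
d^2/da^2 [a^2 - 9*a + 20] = 2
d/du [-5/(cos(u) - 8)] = -5*sin(u)/(cos(u) - 8)^2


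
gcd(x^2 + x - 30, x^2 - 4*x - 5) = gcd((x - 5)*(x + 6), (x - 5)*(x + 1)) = x - 5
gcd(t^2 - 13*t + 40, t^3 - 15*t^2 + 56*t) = t - 8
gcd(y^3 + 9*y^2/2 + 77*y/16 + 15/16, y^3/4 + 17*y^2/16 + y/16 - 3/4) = 1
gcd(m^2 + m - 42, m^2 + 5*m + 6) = 1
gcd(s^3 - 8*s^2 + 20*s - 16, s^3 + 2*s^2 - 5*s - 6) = s - 2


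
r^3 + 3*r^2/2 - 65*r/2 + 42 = (r - 4)*(r - 3/2)*(r + 7)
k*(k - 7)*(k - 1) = k^3 - 8*k^2 + 7*k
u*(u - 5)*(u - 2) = u^3 - 7*u^2 + 10*u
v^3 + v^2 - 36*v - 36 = (v - 6)*(v + 1)*(v + 6)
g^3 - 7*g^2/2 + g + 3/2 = (g - 3)*(g - 1)*(g + 1/2)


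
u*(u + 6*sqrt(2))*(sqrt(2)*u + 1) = sqrt(2)*u^3 + 13*u^2 + 6*sqrt(2)*u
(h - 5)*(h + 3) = h^2 - 2*h - 15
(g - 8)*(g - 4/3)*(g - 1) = g^3 - 31*g^2/3 + 20*g - 32/3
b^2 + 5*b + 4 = (b + 1)*(b + 4)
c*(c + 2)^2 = c^3 + 4*c^2 + 4*c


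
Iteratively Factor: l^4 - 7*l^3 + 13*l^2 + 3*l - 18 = (l - 3)*(l^3 - 4*l^2 + l + 6) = (l - 3)^2*(l^2 - l - 2) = (l - 3)^2*(l - 2)*(l + 1)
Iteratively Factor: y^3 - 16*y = (y - 4)*(y^2 + 4*y) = (y - 4)*(y + 4)*(y)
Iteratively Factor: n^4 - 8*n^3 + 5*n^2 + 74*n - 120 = (n + 3)*(n^3 - 11*n^2 + 38*n - 40) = (n - 5)*(n + 3)*(n^2 - 6*n + 8) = (n - 5)*(n - 2)*(n + 3)*(n - 4)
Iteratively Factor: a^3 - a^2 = (a)*(a^2 - a) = a^2*(a - 1)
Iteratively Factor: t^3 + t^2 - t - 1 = (t - 1)*(t^2 + 2*t + 1) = (t - 1)*(t + 1)*(t + 1)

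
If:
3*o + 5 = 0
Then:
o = -5/3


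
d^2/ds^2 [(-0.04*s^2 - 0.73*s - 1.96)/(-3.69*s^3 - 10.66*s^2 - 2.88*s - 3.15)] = (1.089288*s^6 + 59.6385180000001*s^5 + 489.989196*s^4 + 1374.985184*s^3 + 1351.449708*s^2 + 77.2730280000001*s - 111.566952)/(50.243409*s^9 + 435.442878*s^8 + 1375.589196*s^7 + 2019.743353*s^6 + 1817.069652*s^5 + 1539.965412*s^4 + 713.975067*s^3 + 395.70363*s^2 + 85.7304*s + 31.255875)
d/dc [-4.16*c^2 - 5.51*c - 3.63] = -8.32*c - 5.51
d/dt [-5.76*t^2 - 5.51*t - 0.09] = -11.52*t - 5.51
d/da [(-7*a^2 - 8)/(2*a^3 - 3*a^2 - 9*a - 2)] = (14*a^4 + 111*a^2 - 20*a - 72)/(4*a^6 - 12*a^5 - 27*a^4 + 46*a^3 + 93*a^2 + 36*a + 4)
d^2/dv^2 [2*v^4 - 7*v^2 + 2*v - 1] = 24*v^2 - 14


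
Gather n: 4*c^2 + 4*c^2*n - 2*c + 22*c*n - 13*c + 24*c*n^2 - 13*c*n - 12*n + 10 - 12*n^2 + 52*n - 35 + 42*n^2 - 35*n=4*c^2 - 15*c + n^2*(24*c + 30) + n*(4*c^2 + 9*c + 5) - 25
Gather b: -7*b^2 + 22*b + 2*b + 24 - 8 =-7*b^2 + 24*b + 16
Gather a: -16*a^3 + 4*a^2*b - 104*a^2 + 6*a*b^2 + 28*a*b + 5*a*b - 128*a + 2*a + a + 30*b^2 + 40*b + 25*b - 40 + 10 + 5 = -16*a^3 + a^2*(4*b - 104) + a*(6*b^2 + 33*b - 125) + 30*b^2 + 65*b - 25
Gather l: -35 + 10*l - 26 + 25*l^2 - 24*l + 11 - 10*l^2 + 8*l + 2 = 15*l^2 - 6*l - 48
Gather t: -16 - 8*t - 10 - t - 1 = -9*t - 27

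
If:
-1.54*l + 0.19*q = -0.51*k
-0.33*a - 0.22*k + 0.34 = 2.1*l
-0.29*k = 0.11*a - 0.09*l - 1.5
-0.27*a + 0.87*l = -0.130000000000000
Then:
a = -0.52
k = 5.27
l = -0.31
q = -16.66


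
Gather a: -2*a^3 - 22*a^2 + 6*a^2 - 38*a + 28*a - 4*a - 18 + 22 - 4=-2*a^3 - 16*a^2 - 14*a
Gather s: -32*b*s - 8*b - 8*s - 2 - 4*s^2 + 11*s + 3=-8*b - 4*s^2 + s*(3 - 32*b) + 1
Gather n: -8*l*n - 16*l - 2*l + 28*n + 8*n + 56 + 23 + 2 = -18*l + n*(36 - 8*l) + 81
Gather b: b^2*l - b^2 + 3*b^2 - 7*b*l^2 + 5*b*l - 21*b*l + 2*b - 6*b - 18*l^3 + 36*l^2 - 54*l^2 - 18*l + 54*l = b^2*(l + 2) + b*(-7*l^2 - 16*l - 4) - 18*l^3 - 18*l^2 + 36*l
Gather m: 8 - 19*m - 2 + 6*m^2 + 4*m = 6*m^2 - 15*m + 6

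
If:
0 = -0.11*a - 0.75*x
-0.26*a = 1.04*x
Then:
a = 0.00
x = 0.00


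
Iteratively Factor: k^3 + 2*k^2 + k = (k + 1)*(k^2 + k) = k*(k + 1)*(k + 1)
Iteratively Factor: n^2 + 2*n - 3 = (n - 1)*(n + 3)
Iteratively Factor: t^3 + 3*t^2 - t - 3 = (t + 1)*(t^2 + 2*t - 3) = (t + 1)*(t + 3)*(t - 1)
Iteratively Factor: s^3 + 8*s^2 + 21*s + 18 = (s + 3)*(s^2 + 5*s + 6) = (s + 3)^2*(s + 2)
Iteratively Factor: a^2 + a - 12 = (a + 4)*(a - 3)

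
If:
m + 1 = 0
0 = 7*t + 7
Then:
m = -1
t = -1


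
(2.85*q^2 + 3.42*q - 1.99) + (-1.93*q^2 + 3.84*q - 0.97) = 0.92*q^2 + 7.26*q - 2.96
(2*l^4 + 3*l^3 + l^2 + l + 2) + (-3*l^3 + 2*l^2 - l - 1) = 2*l^4 + 3*l^2 + 1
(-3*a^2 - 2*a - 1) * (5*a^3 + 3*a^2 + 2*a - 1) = -15*a^5 - 19*a^4 - 17*a^3 - 4*a^2 + 1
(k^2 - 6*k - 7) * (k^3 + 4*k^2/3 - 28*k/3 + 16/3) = k^5 - 14*k^4/3 - 73*k^3/3 + 52*k^2 + 100*k/3 - 112/3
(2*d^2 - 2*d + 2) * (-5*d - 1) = -10*d^3 + 8*d^2 - 8*d - 2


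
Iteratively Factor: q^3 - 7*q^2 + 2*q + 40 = (q - 4)*(q^2 - 3*q - 10) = (q - 4)*(q + 2)*(q - 5)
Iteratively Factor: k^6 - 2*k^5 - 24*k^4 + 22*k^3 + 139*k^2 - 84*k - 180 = (k - 2)*(k^5 - 24*k^3 - 26*k^2 + 87*k + 90) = (k - 2)*(k + 1)*(k^4 - k^3 - 23*k^2 - 3*k + 90) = (k - 5)*(k - 2)*(k + 1)*(k^3 + 4*k^2 - 3*k - 18) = (k - 5)*(k - 2)*(k + 1)*(k + 3)*(k^2 + k - 6) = (k - 5)*(k - 2)^2*(k + 1)*(k + 3)*(k + 3)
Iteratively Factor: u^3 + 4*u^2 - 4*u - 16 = (u + 2)*(u^2 + 2*u - 8) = (u + 2)*(u + 4)*(u - 2)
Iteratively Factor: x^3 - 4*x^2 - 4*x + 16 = (x - 4)*(x^2 - 4) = (x - 4)*(x - 2)*(x + 2)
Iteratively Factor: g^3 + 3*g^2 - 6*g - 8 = (g - 2)*(g^2 + 5*g + 4) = (g - 2)*(g + 1)*(g + 4)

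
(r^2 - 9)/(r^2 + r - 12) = (r + 3)/(r + 4)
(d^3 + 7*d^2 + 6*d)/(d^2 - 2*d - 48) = d*(d + 1)/(d - 8)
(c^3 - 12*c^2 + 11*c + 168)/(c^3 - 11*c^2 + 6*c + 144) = (c - 7)/(c - 6)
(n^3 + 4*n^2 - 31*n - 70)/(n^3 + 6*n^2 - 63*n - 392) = (n^2 - 3*n - 10)/(n^2 - n - 56)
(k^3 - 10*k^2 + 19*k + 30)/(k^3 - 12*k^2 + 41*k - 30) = (k + 1)/(k - 1)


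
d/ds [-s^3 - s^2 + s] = -3*s^2 - 2*s + 1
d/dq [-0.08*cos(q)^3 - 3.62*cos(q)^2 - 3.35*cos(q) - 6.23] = (0.24*cos(q)^2 + 7.24*cos(q) + 3.35)*sin(q)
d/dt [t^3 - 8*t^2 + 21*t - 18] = 3*t^2 - 16*t + 21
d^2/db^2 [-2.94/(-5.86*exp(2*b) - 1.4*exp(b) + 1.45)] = (2.94*(11.72*exp(b) + 1.4)*(23.44*exp(b) + 2.8)*exp(b) - (68.9136*exp(b) + 4.116)*(5.86*exp(2*b) + 1.4*exp(b) - 1.45))*exp(b)/(5.86*exp(2*b) + 1.4*exp(b) - 1.45)^3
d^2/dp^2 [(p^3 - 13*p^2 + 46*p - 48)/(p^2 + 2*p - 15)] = 182/(p^3 + 15*p^2 + 75*p + 125)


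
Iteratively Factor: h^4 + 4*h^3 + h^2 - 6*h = (h - 1)*(h^3 + 5*h^2 + 6*h) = (h - 1)*(h + 3)*(h^2 + 2*h) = h*(h - 1)*(h + 3)*(h + 2)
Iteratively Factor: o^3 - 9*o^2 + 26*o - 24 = (o - 4)*(o^2 - 5*o + 6) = (o - 4)*(o - 3)*(o - 2)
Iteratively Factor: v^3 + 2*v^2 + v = (v + 1)*(v^2 + v) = v*(v + 1)*(v + 1)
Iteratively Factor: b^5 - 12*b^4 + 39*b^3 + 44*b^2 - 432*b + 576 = (b - 3)*(b^4 - 9*b^3 + 12*b^2 + 80*b - 192) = (b - 3)*(b + 3)*(b^3 - 12*b^2 + 48*b - 64) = (b - 4)*(b - 3)*(b + 3)*(b^2 - 8*b + 16) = (b - 4)^2*(b - 3)*(b + 3)*(b - 4)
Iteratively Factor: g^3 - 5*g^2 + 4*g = (g - 1)*(g^2 - 4*g) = (g - 4)*(g - 1)*(g)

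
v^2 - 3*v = v*(v - 3)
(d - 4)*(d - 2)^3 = d^4 - 10*d^3 + 36*d^2 - 56*d + 32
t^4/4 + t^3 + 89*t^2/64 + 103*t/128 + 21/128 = (t/4 + 1/4)*(t + 1/2)*(t + 3/4)*(t + 7/4)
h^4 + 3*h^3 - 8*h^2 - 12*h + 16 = (h - 2)*(h - 1)*(h + 2)*(h + 4)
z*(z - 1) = z^2 - z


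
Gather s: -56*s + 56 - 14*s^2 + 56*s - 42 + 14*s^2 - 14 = 0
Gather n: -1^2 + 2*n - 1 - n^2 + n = -n^2 + 3*n - 2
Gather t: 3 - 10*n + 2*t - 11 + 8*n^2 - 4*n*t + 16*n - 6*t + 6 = 8*n^2 + 6*n + t*(-4*n - 4) - 2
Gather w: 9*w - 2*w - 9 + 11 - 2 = 7*w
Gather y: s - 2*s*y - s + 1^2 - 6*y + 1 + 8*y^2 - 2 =8*y^2 + y*(-2*s - 6)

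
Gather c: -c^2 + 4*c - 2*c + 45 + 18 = -c^2 + 2*c + 63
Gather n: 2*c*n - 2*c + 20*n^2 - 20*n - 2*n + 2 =-2*c + 20*n^2 + n*(2*c - 22) + 2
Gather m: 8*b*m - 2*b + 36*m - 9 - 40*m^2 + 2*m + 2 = -2*b - 40*m^2 + m*(8*b + 38) - 7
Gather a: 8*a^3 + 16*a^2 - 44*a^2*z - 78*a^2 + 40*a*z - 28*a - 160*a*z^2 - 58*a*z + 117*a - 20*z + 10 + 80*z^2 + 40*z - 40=8*a^3 + a^2*(-44*z - 62) + a*(-160*z^2 - 18*z + 89) + 80*z^2 + 20*z - 30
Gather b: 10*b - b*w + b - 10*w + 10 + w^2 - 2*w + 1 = b*(11 - w) + w^2 - 12*w + 11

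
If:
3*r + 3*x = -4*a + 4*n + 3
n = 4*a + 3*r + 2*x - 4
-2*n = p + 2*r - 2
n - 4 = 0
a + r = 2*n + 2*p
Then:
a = -58/17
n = 4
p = -98/17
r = -2/17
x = 11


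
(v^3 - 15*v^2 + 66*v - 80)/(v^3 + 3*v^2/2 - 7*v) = 2*(v^2 - 13*v + 40)/(v*(2*v + 7))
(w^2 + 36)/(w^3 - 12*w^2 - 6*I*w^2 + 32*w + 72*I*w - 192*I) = (w + 6*I)/(w^2 - 12*w + 32)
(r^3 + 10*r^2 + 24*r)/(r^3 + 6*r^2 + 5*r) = (r^2 + 10*r + 24)/(r^2 + 6*r + 5)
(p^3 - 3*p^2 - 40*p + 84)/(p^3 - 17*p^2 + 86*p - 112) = (p + 6)/(p - 8)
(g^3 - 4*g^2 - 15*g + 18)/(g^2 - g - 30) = (g^2 + 2*g - 3)/(g + 5)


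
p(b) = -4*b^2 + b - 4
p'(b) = 1 - 8*b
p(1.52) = -11.72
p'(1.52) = -11.16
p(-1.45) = -13.86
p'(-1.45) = 12.60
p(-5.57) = -133.67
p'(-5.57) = 45.56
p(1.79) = -15.03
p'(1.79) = -13.32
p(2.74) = -31.29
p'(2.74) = -20.92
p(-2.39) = -29.24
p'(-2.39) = 20.12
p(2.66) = -29.64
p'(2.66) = -20.28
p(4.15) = -68.74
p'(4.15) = -32.20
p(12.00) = -568.00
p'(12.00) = -95.00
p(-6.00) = -154.00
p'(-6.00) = 49.00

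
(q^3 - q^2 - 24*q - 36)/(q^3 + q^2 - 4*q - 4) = (q^2 - 3*q - 18)/(q^2 - q - 2)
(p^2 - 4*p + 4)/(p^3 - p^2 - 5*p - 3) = (-p^2 + 4*p - 4)/(-p^3 + p^2 + 5*p + 3)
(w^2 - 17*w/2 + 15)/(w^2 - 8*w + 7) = (w^2 - 17*w/2 + 15)/(w^2 - 8*w + 7)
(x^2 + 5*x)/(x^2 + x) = (x + 5)/(x + 1)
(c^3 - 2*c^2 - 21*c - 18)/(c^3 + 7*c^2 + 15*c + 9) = (c - 6)/(c + 3)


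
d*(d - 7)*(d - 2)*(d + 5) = d^4 - 4*d^3 - 31*d^2 + 70*d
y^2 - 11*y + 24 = (y - 8)*(y - 3)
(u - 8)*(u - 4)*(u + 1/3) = u^3 - 35*u^2/3 + 28*u + 32/3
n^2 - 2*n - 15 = (n - 5)*(n + 3)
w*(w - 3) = w^2 - 3*w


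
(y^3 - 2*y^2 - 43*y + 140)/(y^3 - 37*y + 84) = (y - 5)/(y - 3)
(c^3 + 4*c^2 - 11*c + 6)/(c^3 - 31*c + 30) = (c - 1)/(c - 5)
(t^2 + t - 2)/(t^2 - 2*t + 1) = (t + 2)/(t - 1)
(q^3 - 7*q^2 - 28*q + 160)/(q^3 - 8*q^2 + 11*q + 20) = (q^2 - 3*q - 40)/(q^2 - 4*q - 5)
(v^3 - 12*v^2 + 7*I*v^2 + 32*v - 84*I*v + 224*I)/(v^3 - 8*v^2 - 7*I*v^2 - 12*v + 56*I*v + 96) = (v^2 + v*(-4 + 7*I) - 28*I)/(v^2 - 7*I*v - 12)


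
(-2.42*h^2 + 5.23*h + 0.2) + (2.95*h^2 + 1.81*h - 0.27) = 0.53*h^2 + 7.04*h - 0.07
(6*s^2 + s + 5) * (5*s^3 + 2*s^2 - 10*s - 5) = 30*s^5 + 17*s^4 - 33*s^3 - 30*s^2 - 55*s - 25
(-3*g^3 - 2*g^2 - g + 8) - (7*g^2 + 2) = -3*g^3 - 9*g^2 - g + 6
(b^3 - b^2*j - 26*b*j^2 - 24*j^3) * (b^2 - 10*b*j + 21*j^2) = b^5 - 11*b^4*j + 5*b^3*j^2 + 215*b^2*j^3 - 306*b*j^4 - 504*j^5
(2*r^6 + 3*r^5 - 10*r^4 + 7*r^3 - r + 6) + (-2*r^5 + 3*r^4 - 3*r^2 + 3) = 2*r^6 + r^5 - 7*r^4 + 7*r^3 - 3*r^2 - r + 9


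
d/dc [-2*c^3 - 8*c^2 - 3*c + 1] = -6*c^2 - 16*c - 3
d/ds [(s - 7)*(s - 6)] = 2*s - 13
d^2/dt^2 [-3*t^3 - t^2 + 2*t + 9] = -18*t - 2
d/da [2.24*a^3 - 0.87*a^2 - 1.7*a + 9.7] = 6.72*a^2 - 1.74*a - 1.7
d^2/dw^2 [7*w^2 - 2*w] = 14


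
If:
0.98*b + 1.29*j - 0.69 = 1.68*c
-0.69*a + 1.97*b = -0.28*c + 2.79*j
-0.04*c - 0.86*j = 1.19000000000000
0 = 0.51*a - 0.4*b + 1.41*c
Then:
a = 4.09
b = -0.21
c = -1.54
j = -1.31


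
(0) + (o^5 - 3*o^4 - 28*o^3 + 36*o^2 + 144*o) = o^5 - 3*o^4 - 28*o^3 + 36*o^2 + 144*o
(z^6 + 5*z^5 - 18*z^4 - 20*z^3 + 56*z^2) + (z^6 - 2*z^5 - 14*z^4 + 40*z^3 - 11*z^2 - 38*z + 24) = 2*z^6 + 3*z^5 - 32*z^4 + 20*z^3 + 45*z^2 - 38*z + 24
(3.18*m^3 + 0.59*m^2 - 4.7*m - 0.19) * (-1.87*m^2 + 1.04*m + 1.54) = -5.9466*m^5 + 2.2039*m^4 + 14.2998*m^3 - 3.6241*m^2 - 7.4356*m - 0.2926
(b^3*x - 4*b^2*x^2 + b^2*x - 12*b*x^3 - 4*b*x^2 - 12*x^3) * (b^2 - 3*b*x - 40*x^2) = b^5*x - 7*b^4*x^2 + b^4*x - 40*b^3*x^3 - 7*b^3*x^2 + 196*b^2*x^4 - 40*b^2*x^3 + 480*b*x^5 + 196*b*x^4 + 480*x^5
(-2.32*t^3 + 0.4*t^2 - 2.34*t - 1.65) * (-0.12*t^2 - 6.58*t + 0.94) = 0.2784*t^5 + 15.2176*t^4 - 4.532*t^3 + 15.9712*t^2 + 8.6574*t - 1.551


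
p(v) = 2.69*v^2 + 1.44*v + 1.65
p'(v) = 5.38*v + 1.44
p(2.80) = 26.77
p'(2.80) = 16.50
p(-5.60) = 77.94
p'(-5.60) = -28.69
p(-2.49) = 14.74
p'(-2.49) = -11.96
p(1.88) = 13.86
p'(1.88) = 11.55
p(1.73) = 12.19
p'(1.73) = 10.75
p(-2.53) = 15.23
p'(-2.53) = -12.17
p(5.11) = 79.25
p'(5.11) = 28.93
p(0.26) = 2.21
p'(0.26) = 2.84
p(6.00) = 107.13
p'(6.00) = 33.72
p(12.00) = 406.29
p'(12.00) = 66.00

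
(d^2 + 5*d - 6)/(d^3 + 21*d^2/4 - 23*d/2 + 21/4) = 4*(d + 6)/(4*d^2 + 25*d - 21)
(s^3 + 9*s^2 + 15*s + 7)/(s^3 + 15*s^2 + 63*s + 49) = (s + 1)/(s + 7)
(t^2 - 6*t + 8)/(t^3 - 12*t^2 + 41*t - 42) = (t - 4)/(t^2 - 10*t + 21)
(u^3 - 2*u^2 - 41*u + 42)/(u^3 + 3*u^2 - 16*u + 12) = (u - 7)/(u - 2)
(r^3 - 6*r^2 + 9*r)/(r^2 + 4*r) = (r^2 - 6*r + 9)/(r + 4)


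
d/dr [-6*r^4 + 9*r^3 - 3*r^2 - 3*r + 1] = -24*r^3 + 27*r^2 - 6*r - 3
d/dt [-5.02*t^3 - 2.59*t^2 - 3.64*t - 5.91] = -15.06*t^2 - 5.18*t - 3.64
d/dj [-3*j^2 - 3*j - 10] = -6*j - 3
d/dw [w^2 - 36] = 2*w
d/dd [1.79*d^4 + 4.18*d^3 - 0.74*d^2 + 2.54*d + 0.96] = 7.16*d^3 + 12.54*d^2 - 1.48*d + 2.54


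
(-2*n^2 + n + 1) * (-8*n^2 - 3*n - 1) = 16*n^4 - 2*n^3 - 9*n^2 - 4*n - 1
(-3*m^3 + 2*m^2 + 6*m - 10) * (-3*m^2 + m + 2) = 9*m^5 - 9*m^4 - 22*m^3 + 40*m^2 + 2*m - 20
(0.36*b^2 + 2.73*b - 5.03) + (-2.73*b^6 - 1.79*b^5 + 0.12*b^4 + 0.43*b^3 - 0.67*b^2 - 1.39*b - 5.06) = -2.73*b^6 - 1.79*b^5 + 0.12*b^4 + 0.43*b^3 - 0.31*b^2 + 1.34*b - 10.09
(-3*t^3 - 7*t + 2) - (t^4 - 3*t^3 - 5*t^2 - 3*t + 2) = -t^4 + 5*t^2 - 4*t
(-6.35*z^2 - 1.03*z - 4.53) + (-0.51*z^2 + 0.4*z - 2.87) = -6.86*z^2 - 0.63*z - 7.4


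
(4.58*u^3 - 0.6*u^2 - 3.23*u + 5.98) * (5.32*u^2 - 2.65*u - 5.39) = 24.3656*u^5 - 15.329*u^4 - 40.2798*u^3 + 43.6071*u^2 + 1.5627*u - 32.2322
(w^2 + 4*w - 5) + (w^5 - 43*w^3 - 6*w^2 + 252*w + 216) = w^5 - 43*w^3 - 5*w^2 + 256*w + 211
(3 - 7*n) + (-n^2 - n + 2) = -n^2 - 8*n + 5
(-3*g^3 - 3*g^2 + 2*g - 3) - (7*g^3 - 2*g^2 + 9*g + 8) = -10*g^3 - g^2 - 7*g - 11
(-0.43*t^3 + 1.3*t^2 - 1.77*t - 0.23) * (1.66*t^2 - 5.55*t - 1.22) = -0.7138*t^5 + 4.5445*t^4 - 9.6286*t^3 + 7.8557*t^2 + 3.4359*t + 0.2806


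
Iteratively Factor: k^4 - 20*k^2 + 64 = (k + 2)*(k^3 - 2*k^2 - 16*k + 32) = (k - 4)*(k + 2)*(k^2 + 2*k - 8) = (k - 4)*(k - 2)*(k + 2)*(k + 4)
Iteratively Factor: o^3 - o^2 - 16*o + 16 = (o - 1)*(o^2 - 16) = (o - 4)*(o - 1)*(o + 4)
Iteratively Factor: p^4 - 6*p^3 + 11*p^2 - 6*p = (p - 3)*(p^3 - 3*p^2 + 2*p) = (p - 3)*(p - 2)*(p^2 - p) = p*(p - 3)*(p - 2)*(p - 1)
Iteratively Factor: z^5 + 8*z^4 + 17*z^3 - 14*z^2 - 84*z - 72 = (z + 2)*(z^4 + 6*z^3 + 5*z^2 - 24*z - 36) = (z - 2)*(z + 2)*(z^3 + 8*z^2 + 21*z + 18) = (z - 2)*(z + 2)^2*(z^2 + 6*z + 9) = (z - 2)*(z + 2)^2*(z + 3)*(z + 3)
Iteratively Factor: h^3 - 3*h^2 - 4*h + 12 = (h + 2)*(h^2 - 5*h + 6) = (h - 3)*(h + 2)*(h - 2)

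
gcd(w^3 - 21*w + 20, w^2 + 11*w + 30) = w + 5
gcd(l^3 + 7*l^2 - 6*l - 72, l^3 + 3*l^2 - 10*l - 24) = l^2 + l - 12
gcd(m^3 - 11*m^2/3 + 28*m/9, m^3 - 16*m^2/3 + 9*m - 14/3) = m - 7/3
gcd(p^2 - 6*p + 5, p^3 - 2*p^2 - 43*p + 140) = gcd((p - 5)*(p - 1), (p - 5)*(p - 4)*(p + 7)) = p - 5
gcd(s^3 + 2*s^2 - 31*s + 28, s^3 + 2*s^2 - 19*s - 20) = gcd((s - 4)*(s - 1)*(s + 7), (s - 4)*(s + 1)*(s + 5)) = s - 4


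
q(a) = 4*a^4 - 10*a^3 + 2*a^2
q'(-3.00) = -714.00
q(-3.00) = 612.00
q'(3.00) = 174.00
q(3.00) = 72.00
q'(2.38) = 55.29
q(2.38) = 4.86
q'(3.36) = 281.68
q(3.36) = 153.07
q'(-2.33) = -374.58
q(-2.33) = 255.24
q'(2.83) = 133.70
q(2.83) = 45.94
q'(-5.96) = -4476.83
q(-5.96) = 7235.27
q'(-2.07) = -278.74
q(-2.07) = 170.71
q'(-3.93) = -1450.24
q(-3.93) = 1592.05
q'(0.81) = -7.94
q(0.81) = -2.28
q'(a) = 16*a^3 - 30*a^2 + 4*a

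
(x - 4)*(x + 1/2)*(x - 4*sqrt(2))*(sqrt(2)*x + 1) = sqrt(2)*x^4 - 7*x^3 - 7*sqrt(2)*x^3/2 - 6*sqrt(2)*x^2 + 49*x^2/2 + 14*x + 14*sqrt(2)*x + 8*sqrt(2)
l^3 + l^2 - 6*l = l*(l - 2)*(l + 3)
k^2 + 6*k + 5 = (k + 1)*(k + 5)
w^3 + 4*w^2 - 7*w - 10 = (w - 2)*(w + 1)*(w + 5)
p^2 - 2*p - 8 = (p - 4)*(p + 2)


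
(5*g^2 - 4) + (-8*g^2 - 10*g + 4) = -3*g^2 - 10*g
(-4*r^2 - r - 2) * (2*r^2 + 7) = -8*r^4 - 2*r^3 - 32*r^2 - 7*r - 14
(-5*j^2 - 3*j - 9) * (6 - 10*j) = 50*j^3 + 72*j - 54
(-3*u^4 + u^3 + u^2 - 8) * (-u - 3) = 3*u^5 + 8*u^4 - 4*u^3 - 3*u^2 + 8*u + 24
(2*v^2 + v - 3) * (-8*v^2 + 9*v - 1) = -16*v^4 + 10*v^3 + 31*v^2 - 28*v + 3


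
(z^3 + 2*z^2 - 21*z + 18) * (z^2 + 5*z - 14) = z^5 + 7*z^4 - 25*z^3 - 115*z^2 + 384*z - 252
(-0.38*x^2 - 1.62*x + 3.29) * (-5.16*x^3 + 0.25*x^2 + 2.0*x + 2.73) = 1.9608*x^5 + 8.2642*x^4 - 18.1414*x^3 - 3.4549*x^2 + 2.1574*x + 8.9817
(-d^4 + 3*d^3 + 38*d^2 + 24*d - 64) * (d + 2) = -d^5 + d^4 + 44*d^3 + 100*d^2 - 16*d - 128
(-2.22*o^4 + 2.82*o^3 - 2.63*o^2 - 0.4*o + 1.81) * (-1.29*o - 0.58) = 2.8638*o^5 - 2.3502*o^4 + 1.7571*o^3 + 2.0414*o^2 - 2.1029*o - 1.0498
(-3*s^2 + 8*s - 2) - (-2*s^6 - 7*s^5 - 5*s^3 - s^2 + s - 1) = 2*s^6 + 7*s^5 + 5*s^3 - 2*s^2 + 7*s - 1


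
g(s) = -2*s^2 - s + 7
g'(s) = -4*s - 1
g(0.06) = 6.93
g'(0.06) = -1.24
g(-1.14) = 5.54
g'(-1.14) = 3.56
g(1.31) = 2.26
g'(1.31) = -6.24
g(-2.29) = -1.20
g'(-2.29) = 8.16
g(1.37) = 1.88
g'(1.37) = -6.48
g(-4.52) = -29.34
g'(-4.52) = 17.08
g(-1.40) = 4.48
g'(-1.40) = 4.60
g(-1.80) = 2.32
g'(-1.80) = 6.20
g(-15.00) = -428.00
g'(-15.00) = 59.00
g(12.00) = -293.00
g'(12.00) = -49.00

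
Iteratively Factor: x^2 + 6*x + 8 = (x + 2)*(x + 4)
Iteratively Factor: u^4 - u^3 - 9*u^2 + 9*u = (u - 1)*(u^3 - 9*u) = (u - 1)*(u + 3)*(u^2 - 3*u) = u*(u - 1)*(u + 3)*(u - 3)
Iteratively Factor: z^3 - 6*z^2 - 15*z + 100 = (z + 4)*(z^2 - 10*z + 25) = (z - 5)*(z + 4)*(z - 5)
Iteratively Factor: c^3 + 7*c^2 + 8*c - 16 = (c - 1)*(c^2 + 8*c + 16) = (c - 1)*(c + 4)*(c + 4)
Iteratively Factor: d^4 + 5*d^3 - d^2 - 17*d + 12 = (d - 1)*(d^3 + 6*d^2 + 5*d - 12) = (d - 1)*(d + 4)*(d^2 + 2*d - 3) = (d - 1)^2*(d + 4)*(d + 3)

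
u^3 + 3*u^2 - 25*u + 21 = (u - 3)*(u - 1)*(u + 7)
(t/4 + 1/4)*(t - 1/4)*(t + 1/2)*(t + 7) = t^4/4 + 33*t^3/16 + 71*t^2/32 + 3*t/16 - 7/32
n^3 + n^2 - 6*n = n*(n - 2)*(n + 3)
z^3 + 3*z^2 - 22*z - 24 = (z - 4)*(z + 1)*(z + 6)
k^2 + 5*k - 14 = (k - 2)*(k + 7)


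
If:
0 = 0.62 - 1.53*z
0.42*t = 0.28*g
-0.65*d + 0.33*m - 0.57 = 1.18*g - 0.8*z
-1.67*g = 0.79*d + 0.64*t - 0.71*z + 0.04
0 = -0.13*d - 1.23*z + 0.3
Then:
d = -1.53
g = 0.69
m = 0.22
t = 0.46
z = 0.41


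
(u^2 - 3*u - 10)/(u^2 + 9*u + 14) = (u - 5)/(u + 7)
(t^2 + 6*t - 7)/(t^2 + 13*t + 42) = (t - 1)/(t + 6)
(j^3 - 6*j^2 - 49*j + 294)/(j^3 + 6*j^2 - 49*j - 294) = (j - 6)/(j + 6)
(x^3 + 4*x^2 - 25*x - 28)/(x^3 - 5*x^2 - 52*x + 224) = (x + 1)/(x - 8)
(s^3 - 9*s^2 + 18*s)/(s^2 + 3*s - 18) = s*(s - 6)/(s + 6)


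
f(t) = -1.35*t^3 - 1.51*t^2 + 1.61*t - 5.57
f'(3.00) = -43.90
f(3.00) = -50.78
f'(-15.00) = -864.34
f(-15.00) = 4186.78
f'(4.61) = -98.38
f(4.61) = -162.50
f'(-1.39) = -2.02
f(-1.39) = -7.10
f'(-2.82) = -22.08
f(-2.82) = 8.16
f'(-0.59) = 1.98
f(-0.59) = -6.77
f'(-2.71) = -19.95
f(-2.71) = 5.85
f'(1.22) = -8.10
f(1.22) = -8.30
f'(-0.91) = 1.00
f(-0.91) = -7.27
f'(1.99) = -20.44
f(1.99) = -18.98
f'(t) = -4.05*t^2 - 3.02*t + 1.61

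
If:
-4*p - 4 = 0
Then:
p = -1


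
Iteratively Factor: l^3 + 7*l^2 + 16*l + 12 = (l + 2)*(l^2 + 5*l + 6) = (l + 2)^2*(l + 3)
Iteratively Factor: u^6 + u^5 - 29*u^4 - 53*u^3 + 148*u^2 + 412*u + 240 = (u - 5)*(u^5 + 6*u^4 + u^3 - 48*u^2 - 92*u - 48) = (u - 5)*(u + 4)*(u^4 + 2*u^3 - 7*u^2 - 20*u - 12) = (u - 5)*(u + 2)*(u + 4)*(u^3 - 7*u - 6) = (u - 5)*(u + 1)*(u + 2)*(u + 4)*(u^2 - u - 6) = (u - 5)*(u - 3)*(u + 1)*(u + 2)*(u + 4)*(u + 2)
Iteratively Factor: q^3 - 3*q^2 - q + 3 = (q - 3)*(q^2 - 1) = (q - 3)*(q - 1)*(q + 1)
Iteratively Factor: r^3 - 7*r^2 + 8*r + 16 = (r + 1)*(r^2 - 8*r + 16) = (r - 4)*(r + 1)*(r - 4)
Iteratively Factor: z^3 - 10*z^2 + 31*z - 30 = (z - 5)*(z^2 - 5*z + 6) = (z - 5)*(z - 2)*(z - 3)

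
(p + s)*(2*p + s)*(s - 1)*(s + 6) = 2*p^2*s^2 + 10*p^2*s - 12*p^2 + 3*p*s^3 + 15*p*s^2 - 18*p*s + s^4 + 5*s^3 - 6*s^2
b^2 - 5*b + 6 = (b - 3)*(b - 2)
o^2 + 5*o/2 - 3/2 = (o - 1/2)*(o + 3)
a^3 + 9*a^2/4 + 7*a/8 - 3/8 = (a - 1/4)*(a + 1)*(a + 3/2)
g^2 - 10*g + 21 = (g - 7)*(g - 3)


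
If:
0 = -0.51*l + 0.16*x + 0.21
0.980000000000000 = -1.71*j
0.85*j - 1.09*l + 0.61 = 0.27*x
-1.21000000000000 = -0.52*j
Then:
No Solution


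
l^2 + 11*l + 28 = (l + 4)*(l + 7)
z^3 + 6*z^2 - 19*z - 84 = (z - 4)*(z + 3)*(z + 7)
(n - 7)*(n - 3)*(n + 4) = n^3 - 6*n^2 - 19*n + 84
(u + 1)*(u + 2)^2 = u^3 + 5*u^2 + 8*u + 4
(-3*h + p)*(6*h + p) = -18*h^2 + 3*h*p + p^2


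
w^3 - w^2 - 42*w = w*(w - 7)*(w + 6)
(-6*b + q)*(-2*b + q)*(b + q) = 12*b^3 + 4*b^2*q - 7*b*q^2 + q^3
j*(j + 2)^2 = j^3 + 4*j^2 + 4*j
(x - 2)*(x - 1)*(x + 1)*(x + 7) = x^4 + 5*x^3 - 15*x^2 - 5*x + 14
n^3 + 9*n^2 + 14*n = n*(n + 2)*(n + 7)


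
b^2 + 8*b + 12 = (b + 2)*(b + 6)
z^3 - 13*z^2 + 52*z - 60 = (z - 6)*(z - 5)*(z - 2)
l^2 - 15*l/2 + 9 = (l - 6)*(l - 3/2)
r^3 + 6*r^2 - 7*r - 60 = (r - 3)*(r + 4)*(r + 5)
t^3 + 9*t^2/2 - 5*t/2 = t*(t - 1/2)*(t + 5)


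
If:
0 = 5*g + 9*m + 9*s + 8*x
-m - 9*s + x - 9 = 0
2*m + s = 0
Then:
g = 81/85 - 29*x/17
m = 9/17 - x/17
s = 2*x/17 - 18/17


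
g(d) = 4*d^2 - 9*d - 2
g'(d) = 8*d - 9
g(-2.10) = 34.54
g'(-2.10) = -25.80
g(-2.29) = 39.59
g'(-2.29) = -27.32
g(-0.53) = 3.89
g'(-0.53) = -13.24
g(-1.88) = 29.06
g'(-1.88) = -24.04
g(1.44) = -6.67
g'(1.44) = 2.52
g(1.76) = -5.45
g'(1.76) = 5.08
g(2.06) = -3.57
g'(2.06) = 7.48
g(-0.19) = -0.15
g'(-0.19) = -10.52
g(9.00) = 241.00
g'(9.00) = 63.00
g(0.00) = -2.00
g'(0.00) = -9.00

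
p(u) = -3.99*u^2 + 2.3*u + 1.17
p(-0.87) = -3.85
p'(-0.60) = 7.09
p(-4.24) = -80.31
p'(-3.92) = 33.58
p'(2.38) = -16.69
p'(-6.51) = 54.25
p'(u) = 2.3 - 7.98*u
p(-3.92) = -69.16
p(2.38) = -15.96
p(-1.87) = -17.08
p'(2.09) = -14.38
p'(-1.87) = 17.22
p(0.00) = 1.17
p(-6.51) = -182.90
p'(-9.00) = 74.12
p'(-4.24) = 36.14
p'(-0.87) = 9.24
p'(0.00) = 2.30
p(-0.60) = -1.65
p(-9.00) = -342.72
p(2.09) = -11.45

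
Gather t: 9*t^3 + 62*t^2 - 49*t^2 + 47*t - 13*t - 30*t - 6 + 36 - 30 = 9*t^3 + 13*t^2 + 4*t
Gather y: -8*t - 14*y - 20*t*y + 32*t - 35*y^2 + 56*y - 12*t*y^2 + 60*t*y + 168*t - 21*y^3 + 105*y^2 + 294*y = 192*t - 21*y^3 + y^2*(70 - 12*t) + y*(40*t + 336)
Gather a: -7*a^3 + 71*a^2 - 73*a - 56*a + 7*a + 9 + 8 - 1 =-7*a^3 + 71*a^2 - 122*a + 16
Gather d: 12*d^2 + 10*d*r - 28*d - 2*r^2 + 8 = 12*d^2 + d*(10*r - 28) - 2*r^2 + 8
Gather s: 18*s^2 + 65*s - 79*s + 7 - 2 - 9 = 18*s^2 - 14*s - 4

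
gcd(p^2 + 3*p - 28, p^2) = 1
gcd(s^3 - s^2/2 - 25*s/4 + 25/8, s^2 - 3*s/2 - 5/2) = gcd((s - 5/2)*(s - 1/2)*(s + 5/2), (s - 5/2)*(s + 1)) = s - 5/2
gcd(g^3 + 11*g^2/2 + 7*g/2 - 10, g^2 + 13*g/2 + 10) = g^2 + 13*g/2 + 10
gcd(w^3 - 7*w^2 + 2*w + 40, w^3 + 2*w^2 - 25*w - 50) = w^2 - 3*w - 10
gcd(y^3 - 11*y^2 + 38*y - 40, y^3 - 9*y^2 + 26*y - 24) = y^2 - 6*y + 8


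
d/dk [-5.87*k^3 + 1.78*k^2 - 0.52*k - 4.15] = -17.61*k^2 + 3.56*k - 0.52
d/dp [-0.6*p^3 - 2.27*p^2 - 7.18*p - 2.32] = -1.8*p^2 - 4.54*p - 7.18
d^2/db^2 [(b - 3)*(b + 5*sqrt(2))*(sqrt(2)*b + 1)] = 6*sqrt(2)*b - 6*sqrt(2) + 22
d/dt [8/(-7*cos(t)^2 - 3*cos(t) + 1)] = -8*(14*cos(t) + 3)*sin(t)/(7*cos(t)^2 + 3*cos(t) - 1)^2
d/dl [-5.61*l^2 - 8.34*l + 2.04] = -11.22*l - 8.34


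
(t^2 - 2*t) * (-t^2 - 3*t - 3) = -t^4 - t^3 + 3*t^2 + 6*t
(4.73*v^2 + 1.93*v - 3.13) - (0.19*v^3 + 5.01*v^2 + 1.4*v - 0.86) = -0.19*v^3 - 0.279999999999999*v^2 + 0.53*v - 2.27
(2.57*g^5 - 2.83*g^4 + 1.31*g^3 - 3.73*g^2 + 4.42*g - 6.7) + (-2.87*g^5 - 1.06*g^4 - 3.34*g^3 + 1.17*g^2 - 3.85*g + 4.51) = -0.3*g^5 - 3.89*g^4 - 2.03*g^3 - 2.56*g^2 + 0.57*g - 2.19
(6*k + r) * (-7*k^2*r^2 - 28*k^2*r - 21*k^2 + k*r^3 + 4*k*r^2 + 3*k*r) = -42*k^3*r^2 - 168*k^3*r - 126*k^3 - k^2*r^3 - 4*k^2*r^2 - 3*k^2*r + k*r^4 + 4*k*r^3 + 3*k*r^2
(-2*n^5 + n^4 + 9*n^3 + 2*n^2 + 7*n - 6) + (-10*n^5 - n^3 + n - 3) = -12*n^5 + n^4 + 8*n^3 + 2*n^2 + 8*n - 9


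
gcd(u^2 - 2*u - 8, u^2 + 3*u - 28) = u - 4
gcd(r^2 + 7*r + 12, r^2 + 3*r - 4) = r + 4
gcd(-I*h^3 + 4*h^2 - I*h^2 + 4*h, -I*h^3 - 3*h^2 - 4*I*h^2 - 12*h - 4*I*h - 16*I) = 1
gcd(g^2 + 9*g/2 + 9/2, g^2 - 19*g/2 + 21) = 1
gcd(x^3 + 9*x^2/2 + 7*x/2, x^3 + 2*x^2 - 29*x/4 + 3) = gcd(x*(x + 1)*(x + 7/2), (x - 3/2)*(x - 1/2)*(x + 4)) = 1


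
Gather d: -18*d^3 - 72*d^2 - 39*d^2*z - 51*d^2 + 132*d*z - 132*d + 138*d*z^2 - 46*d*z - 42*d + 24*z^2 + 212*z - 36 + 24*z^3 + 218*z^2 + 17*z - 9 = -18*d^3 + d^2*(-39*z - 123) + d*(138*z^2 + 86*z - 174) + 24*z^3 + 242*z^2 + 229*z - 45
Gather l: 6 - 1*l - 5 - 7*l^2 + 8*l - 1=-7*l^2 + 7*l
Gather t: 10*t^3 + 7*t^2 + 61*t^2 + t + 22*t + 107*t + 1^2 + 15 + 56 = 10*t^3 + 68*t^2 + 130*t + 72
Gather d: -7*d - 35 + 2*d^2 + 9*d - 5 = 2*d^2 + 2*d - 40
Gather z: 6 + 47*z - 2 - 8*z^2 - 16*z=-8*z^2 + 31*z + 4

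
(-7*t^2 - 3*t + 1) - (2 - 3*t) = -7*t^2 - 1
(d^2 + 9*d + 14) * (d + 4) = d^3 + 13*d^2 + 50*d + 56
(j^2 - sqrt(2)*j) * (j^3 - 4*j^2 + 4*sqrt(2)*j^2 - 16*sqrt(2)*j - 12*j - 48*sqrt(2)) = j^5 - 4*j^4 + 3*sqrt(2)*j^4 - 20*j^3 - 12*sqrt(2)*j^3 - 36*sqrt(2)*j^2 + 32*j^2 + 96*j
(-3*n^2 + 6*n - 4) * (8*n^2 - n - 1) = -24*n^4 + 51*n^3 - 35*n^2 - 2*n + 4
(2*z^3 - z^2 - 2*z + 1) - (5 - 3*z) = 2*z^3 - z^2 + z - 4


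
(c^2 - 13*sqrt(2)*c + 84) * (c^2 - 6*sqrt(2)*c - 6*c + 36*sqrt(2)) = c^4 - 19*sqrt(2)*c^3 - 6*c^3 + 114*sqrt(2)*c^2 + 240*c^2 - 1440*c - 504*sqrt(2)*c + 3024*sqrt(2)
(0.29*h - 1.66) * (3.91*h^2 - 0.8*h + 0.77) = 1.1339*h^3 - 6.7226*h^2 + 1.5513*h - 1.2782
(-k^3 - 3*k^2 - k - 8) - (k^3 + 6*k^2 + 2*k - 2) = -2*k^3 - 9*k^2 - 3*k - 6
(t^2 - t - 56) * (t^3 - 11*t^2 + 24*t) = t^5 - 12*t^4 - 21*t^3 + 592*t^2 - 1344*t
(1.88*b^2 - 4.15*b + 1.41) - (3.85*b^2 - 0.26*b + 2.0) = -1.97*b^2 - 3.89*b - 0.59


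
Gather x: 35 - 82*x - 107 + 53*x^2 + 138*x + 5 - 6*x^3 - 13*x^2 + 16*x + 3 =-6*x^3 + 40*x^2 + 72*x - 64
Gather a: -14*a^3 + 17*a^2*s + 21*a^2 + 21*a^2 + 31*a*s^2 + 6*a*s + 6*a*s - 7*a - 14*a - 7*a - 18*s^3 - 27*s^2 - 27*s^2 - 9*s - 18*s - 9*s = -14*a^3 + a^2*(17*s + 42) + a*(31*s^2 + 12*s - 28) - 18*s^3 - 54*s^2 - 36*s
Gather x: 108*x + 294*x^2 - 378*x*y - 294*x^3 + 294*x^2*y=-294*x^3 + x^2*(294*y + 294) + x*(108 - 378*y)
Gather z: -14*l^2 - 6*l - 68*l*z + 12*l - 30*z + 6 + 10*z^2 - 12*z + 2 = -14*l^2 + 6*l + 10*z^2 + z*(-68*l - 42) + 8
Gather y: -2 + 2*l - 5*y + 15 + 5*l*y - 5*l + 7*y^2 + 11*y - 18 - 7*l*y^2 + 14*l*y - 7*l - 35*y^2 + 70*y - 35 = -10*l + y^2*(-7*l - 28) + y*(19*l + 76) - 40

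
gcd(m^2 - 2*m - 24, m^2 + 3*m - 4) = m + 4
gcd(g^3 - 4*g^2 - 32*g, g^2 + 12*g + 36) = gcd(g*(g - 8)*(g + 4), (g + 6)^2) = 1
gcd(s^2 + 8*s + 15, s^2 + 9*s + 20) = s + 5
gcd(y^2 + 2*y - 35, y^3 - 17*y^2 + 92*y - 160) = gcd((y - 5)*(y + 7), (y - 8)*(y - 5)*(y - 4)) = y - 5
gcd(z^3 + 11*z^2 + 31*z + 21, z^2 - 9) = z + 3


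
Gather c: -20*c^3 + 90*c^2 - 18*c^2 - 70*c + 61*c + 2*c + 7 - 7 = -20*c^3 + 72*c^2 - 7*c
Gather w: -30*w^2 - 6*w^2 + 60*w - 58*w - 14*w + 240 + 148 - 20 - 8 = -36*w^2 - 12*w + 360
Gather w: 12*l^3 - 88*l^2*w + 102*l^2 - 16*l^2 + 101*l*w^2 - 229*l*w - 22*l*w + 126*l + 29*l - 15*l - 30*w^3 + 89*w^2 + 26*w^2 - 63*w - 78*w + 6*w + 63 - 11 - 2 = 12*l^3 + 86*l^2 + 140*l - 30*w^3 + w^2*(101*l + 115) + w*(-88*l^2 - 251*l - 135) + 50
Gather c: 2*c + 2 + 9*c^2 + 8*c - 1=9*c^2 + 10*c + 1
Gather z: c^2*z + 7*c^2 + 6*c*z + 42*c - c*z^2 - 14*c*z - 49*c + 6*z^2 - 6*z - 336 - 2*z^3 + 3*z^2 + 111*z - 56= 7*c^2 - 7*c - 2*z^3 + z^2*(9 - c) + z*(c^2 - 8*c + 105) - 392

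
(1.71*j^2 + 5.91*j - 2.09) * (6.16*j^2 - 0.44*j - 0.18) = 10.5336*j^4 + 35.6532*j^3 - 15.7826*j^2 - 0.1442*j + 0.3762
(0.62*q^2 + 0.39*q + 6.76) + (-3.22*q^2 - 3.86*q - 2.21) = -2.6*q^2 - 3.47*q + 4.55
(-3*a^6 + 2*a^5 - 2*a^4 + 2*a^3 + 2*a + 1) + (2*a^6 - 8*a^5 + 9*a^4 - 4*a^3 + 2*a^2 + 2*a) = -a^6 - 6*a^5 + 7*a^4 - 2*a^3 + 2*a^2 + 4*a + 1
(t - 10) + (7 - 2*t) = -t - 3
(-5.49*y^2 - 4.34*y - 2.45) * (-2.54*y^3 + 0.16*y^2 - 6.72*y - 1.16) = 13.9446*y^5 + 10.1452*y^4 + 42.4214*y^3 + 35.1412*y^2 + 21.4984*y + 2.842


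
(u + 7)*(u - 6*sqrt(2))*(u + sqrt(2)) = u^3 - 5*sqrt(2)*u^2 + 7*u^2 - 35*sqrt(2)*u - 12*u - 84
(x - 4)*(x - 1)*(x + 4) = x^3 - x^2 - 16*x + 16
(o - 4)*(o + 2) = o^2 - 2*o - 8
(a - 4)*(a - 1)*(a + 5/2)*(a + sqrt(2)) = a^4 - 5*a^3/2 + sqrt(2)*a^3 - 17*a^2/2 - 5*sqrt(2)*a^2/2 - 17*sqrt(2)*a/2 + 10*a + 10*sqrt(2)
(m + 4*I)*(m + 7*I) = m^2 + 11*I*m - 28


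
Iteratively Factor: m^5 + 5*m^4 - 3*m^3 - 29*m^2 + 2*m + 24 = (m + 3)*(m^4 + 2*m^3 - 9*m^2 - 2*m + 8) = (m + 3)*(m + 4)*(m^3 - 2*m^2 - m + 2) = (m - 1)*(m + 3)*(m + 4)*(m^2 - m - 2) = (m - 2)*(m - 1)*(m + 3)*(m + 4)*(m + 1)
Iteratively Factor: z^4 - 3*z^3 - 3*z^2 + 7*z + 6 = (z - 3)*(z^3 - 3*z - 2) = (z - 3)*(z - 2)*(z^2 + 2*z + 1) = (z - 3)*(z - 2)*(z + 1)*(z + 1)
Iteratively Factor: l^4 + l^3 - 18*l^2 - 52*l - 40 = (l + 2)*(l^3 - l^2 - 16*l - 20) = (l + 2)^2*(l^2 - 3*l - 10) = (l - 5)*(l + 2)^2*(l + 2)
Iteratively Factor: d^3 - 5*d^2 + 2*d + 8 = (d - 2)*(d^2 - 3*d - 4) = (d - 2)*(d + 1)*(d - 4)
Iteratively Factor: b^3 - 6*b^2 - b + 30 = (b - 5)*(b^2 - b - 6) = (b - 5)*(b + 2)*(b - 3)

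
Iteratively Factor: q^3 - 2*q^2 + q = (q - 1)*(q^2 - q) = (q - 1)^2*(q)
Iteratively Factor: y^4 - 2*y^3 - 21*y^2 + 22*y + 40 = (y - 2)*(y^3 - 21*y - 20) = (y - 2)*(y + 1)*(y^2 - y - 20) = (y - 2)*(y + 1)*(y + 4)*(y - 5)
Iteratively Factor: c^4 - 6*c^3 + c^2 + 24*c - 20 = (c + 2)*(c^3 - 8*c^2 + 17*c - 10) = (c - 1)*(c + 2)*(c^2 - 7*c + 10) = (c - 5)*(c - 1)*(c + 2)*(c - 2)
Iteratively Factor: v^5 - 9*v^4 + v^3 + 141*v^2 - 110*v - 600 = (v - 5)*(v^4 - 4*v^3 - 19*v^2 + 46*v + 120) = (v - 5)*(v + 2)*(v^3 - 6*v^2 - 7*v + 60) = (v - 5)*(v - 4)*(v + 2)*(v^2 - 2*v - 15) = (v - 5)^2*(v - 4)*(v + 2)*(v + 3)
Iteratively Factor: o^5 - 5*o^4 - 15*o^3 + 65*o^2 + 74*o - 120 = (o + 3)*(o^4 - 8*o^3 + 9*o^2 + 38*o - 40) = (o - 4)*(o + 3)*(o^3 - 4*o^2 - 7*o + 10) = (o - 4)*(o - 1)*(o + 3)*(o^2 - 3*o - 10) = (o - 4)*(o - 1)*(o + 2)*(o + 3)*(o - 5)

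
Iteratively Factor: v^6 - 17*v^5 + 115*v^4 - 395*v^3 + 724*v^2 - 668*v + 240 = (v - 5)*(v^5 - 12*v^4 + 55*v^3 - 120*v^2 + 124*v - 48) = (v - 5)*(v - 4)*(v^4 - 8*v^3 + 23*v^2 - 28*v + 12) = (v - 5)*(v - 4)*(v - 2)*(v^3 - 6*v^2 + 11*v - 6) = (v - 5)*(v - 4)*(v - 2)^2*(v^2 - 4*v + 3) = (v - 5)*(v - 4)*(v - 3)*(v - 2)^2*(v - 1)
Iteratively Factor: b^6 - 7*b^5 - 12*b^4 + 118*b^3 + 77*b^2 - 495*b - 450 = (b - 5)*(b^5 - 2*b^4 - 22*b^3 + 8*b^2 + 117*b + 90) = (b - 5)*(b + 3)*(b^4 - 5*b^3 - 7*b^2 + 29*b + 30) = (b - 5)*(b + 2)*(b + 3)*(b^3 - 7*b^2 + 7*b + 15) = (b - 5)*(b + 1)*(b + 2)*(b + 3)*(b^2 - 8*b + 15) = (b - 5)*(b - 3)*(b + 1)*(b + 2)*(b + 3)*(b - 5)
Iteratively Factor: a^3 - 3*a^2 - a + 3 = (a + 1)*(a^2 - 4*a + 3) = (a - 3)*(a + 1)*(a - 1)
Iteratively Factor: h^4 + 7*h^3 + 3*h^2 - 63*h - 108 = (h + 3)*(h^3 + 4*h^2 - 9*h - 36) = (h + 3)*(h + 4)*(h^2 - 9) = (h + 3)^2*(h + 4)*(h - 3)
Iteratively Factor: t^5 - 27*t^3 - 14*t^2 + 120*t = (t - 5)*(t^4 + 5*t^3 - 2*t^2 - 24*t) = (t - 5)*(t + 3)*(t^3 + 2*t^2 - 8*t) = t*(t - 5)*(t + 3)*(t^2 + 2*t - 8) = t*(t - 5)*(t + 3)*(t + 4)*(t - 2)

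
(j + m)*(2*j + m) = 2*j^2 + 3*j*m + m^2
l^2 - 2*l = l*(l - 2)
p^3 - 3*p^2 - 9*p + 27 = (p - 3)^2*(p + 3)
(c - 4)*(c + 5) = c^2 + c - 20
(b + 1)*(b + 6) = b^2 + 7*b + 6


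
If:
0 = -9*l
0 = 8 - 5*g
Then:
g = 8/5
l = 0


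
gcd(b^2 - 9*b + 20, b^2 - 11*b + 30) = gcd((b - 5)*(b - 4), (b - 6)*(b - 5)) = b - 5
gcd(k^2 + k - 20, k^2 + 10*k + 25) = k + 5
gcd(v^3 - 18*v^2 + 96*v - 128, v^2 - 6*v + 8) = v - 2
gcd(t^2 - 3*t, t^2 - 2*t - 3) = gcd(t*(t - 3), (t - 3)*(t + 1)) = t - 3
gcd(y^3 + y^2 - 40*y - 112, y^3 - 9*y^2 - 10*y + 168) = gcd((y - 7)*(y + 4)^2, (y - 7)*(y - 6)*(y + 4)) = y^2 - 3*y - 28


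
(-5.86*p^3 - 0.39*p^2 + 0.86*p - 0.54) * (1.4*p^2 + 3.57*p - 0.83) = -8.204*p^5 - 21.4662*p^4 + 4.6755*p^3 + 2.6379*p^2 - 2.6416*p + 0.4482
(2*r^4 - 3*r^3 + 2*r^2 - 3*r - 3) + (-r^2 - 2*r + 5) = 2*r^4 - 3*r^3 + r^2 - 5*r + 2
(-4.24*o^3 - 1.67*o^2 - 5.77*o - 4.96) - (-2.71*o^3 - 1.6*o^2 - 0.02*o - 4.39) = -1.53*o^3 - 0.0699999999999998*o^2 - 5.75*o - 0.57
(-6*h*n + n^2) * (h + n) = -6*h^2*n - 5*h*n^2 + n^3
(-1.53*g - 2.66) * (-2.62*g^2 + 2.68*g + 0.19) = 4.0086*g^3 + 2.8688*g^2 - 7.4195*g - 0.5054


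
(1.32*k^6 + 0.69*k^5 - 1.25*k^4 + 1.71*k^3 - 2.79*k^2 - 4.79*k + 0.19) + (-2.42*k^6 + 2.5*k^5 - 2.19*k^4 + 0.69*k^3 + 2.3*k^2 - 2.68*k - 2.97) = -1.1*k^6 + 3.19*k^5 - 3.44*k^4 + 2.4*k^3 - 0.49*k^2 - 7.47*k - 2.78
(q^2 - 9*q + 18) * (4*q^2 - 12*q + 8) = 4*q^4 - 48*q^3 + 188*q^2 - 288*q + 144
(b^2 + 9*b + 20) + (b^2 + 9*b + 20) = 2*b^2 + 18*b + 40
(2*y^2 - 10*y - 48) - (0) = 2*y^2 - 10*y - 48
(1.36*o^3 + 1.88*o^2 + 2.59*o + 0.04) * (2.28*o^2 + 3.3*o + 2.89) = 3.1008*o^5 + 8.7744*o^4 + 16.0396*o^3 + 14.0714*o^2 + 7.6171*o + 0.1156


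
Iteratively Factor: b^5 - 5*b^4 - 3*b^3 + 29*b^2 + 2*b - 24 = (b - 4)*(b^4 - b^3 - 7*b^2 + b + 6) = (b - 4)*(b + 2)*(b^3 - 3*b^2 - b + 3) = (b - 4)*(b - 3)*(b + 2)*(b^2 - 1) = (b - 4)*(b - 3)*(b + 1)*(b + 2)*(b - 1)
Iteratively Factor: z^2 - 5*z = (z)*(z - 5)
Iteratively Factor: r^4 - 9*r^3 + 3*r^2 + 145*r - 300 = (r - 3)*(r^3 - 6*r^2 - 15*r + 100) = (r - 3)*(r + 4)*(r^2 - 10*r + 25) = (r - 5)*(r - 3)*(r + 4)*(r - 5)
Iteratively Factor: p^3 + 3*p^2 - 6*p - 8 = (p - 2)*(p^2 + 5*p + 4) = (p - 2)*(p + 4)*(p + 1)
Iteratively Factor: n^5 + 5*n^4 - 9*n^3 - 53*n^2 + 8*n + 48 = (n - 1)*(n^4 + 6*n^3 - 3*n^2 - 56*n - 48) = (n - 1)*(n + 4)*(n^3 + 2*n^2 - 11*n - 12) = (n - 1)*(n + 4)^2*(n^2 - 2*n - 3) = (n - 1)*(n + 1)*(n + 4)^2*(n - 3)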